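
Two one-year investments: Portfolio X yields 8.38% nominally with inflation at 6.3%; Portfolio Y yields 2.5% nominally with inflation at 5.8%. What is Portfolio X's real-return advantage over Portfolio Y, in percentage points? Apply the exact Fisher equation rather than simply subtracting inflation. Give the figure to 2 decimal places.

5.08

Portfolio X real return: 1.0838/1.063 − 1 = 1.957%.
Portfolio Y real return: 1.025/1.058 − 1 = -3.119%.
Difference: 1.957 − (-3.119) = 5.076 pp.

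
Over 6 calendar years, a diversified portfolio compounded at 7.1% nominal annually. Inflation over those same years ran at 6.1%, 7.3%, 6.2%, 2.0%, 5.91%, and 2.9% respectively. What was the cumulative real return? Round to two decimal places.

Cumulative inflation factor: 1.061 × 1.073 × 1.062 × 1.020 × 1.0591 × 1.029 ≈ 1.34398.
Nominal growth factor: 1.50917. Real growth factor = 1.50917 / 1.34398 ≈ 1.12291.
Total real return ≈ 12.2909%.

12.29%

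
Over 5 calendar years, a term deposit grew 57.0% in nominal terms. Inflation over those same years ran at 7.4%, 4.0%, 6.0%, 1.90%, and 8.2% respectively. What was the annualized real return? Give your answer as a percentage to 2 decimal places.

3.76%

Cumulative inflation factor: 1.074 × 1.040 × 1.060 × 1.0190 × 1.082 ≈ 1.30540.
Nominal growth factor: 1.57000. Real growth factor = 1.57000 / 1.30540 ≈ 1.20269.
Annualized: 1.20269^(1/5) − 1 ≈ 0.03760.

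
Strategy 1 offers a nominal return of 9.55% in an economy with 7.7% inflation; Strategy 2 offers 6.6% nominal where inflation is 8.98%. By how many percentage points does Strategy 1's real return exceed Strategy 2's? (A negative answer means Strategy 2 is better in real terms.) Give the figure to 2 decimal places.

Strategy 1 real return: 1.0955/1.077 − 1 = 1.718%.
Strategy 2 real return: 1.066/1.0898 − 1 = -2.184%.
Difference: 1.718 − (-2.184) = 3.902 pp.

3.90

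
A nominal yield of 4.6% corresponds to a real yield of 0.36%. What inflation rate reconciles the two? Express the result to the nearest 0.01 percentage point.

4.22%

From (1+r_nom) = (1+r_real)(1+π), we get 1+π = (1 + 4.6%)/(1 + 0.36%) = 1.046/1.0036 ≈ 1.04225.
So π ≈ 4.2248%.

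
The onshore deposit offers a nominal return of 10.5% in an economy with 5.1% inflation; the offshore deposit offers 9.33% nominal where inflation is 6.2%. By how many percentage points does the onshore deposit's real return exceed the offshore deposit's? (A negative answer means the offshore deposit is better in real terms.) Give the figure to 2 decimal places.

The onshore deposit real return: 1.105/1.051 − 1 = 5.138%.
The offshore deposit real return: 1.0933/1.062 − 1 = 2.947%.
Difference: 5.138 − 2.947 = 2.191 pp.

2.19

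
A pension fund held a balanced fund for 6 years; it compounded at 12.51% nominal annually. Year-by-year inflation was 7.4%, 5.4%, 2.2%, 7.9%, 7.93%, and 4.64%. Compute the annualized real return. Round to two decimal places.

Cumulative inflation factor: 1.074 × 1.054 × 1.022 × 1.079 × 1.0793 × 1.0464 ≈ 1.40980.
Nominal growth factor: 2.02837. Real growth factor = 2.02837 / 1.40980 ≈ 1.43876.
Annualized: 1.43876^(1/6) − 1 ≈ 0.06251.

6.25%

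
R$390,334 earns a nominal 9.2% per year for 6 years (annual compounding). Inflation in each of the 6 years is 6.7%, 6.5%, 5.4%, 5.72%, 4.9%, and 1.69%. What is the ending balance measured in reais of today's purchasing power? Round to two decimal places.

R$490,011.96

Nominal value at maturity: R$390,334 × (1 + 9.2%)^6 ≈ R$661,869.26.
Price-level factor over 6 years: 1.067 × 1.065 × 1.054 × 1.0572 × 1.049 × 1.0169 ≈ 1.3507206145.
Dividing the nominal maturity value by the price-level factor gives the value in today's money.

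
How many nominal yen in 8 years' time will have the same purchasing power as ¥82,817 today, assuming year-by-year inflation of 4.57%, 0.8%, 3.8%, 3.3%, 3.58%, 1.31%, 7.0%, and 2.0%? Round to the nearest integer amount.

Cumulative price-level factor: 1.0457 × 1.008 × 1.038 × 1.033 × 1.0358 × 1.0131 × 1.070 × 1.020 ≈ 1.2944267719.
The nominal amount required is ¥82,817 scaled up by that factor.

¥107,201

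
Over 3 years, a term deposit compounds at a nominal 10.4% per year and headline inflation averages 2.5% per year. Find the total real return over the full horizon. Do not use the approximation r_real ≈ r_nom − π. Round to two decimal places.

The annual real rate is (1+10.4%)/(1+2.5%) − 1 = 7.7073%.
Compounded over 3 years: (1 + 0.077073)^3 − 1 ≈ 0.24950.

24.95%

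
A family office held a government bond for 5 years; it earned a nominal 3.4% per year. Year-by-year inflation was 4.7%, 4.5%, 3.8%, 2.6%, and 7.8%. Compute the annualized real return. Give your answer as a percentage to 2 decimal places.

-1.21%

Cumulative inflation factor: 1.047 × 1.045 × 1.038 × 1.026 × 1.078 ≈ 1.25611.
Nominal growth factor: 1.18196. Real growth factor = 1.18196 / 1.25611 ≈ 0.94097.
Annualized: 0.94097^(1/5) − 1 ≈ -0.01209.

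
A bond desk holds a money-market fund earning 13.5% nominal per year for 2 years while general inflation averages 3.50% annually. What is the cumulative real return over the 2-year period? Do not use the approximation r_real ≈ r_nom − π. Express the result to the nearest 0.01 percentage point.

20.26%

The annual real rate is (1+13.5%)/(1+3.50%) − 1 = 9.6618%.
Compounded over 2 years: (1 + 0.096618)^2 − 1 ≈ 0.20257.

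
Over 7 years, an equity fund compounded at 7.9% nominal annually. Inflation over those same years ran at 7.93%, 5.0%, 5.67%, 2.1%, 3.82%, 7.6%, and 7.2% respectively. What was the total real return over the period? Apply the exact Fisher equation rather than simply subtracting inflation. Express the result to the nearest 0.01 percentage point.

16.29%

Cumulative inflation factor: 1.0793 × 1.050 × 1.0567 × 1.021 × 1.0382 × 1.076 × 1.072 ≈ 1.46419.
Nominal growth factor: 1.70275. Real growth factor = 1.70275 / 1.46419 ≈ 1.16293.
Total real return ≈ 16.2929%.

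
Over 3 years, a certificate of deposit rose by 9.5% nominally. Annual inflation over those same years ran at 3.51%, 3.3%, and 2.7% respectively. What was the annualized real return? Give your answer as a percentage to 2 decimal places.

-0.10%

Cumulative inflation factor: 1.0351 × 1.033 × 1.027 ≈ 1.09813.
Nominal growth factor: 1.09500. Real growth factor = 1.09500 / 1.09813 ≈ 0.99715.
Annualized: 0.99715^(1/3) − 1 ≈ -0.00095.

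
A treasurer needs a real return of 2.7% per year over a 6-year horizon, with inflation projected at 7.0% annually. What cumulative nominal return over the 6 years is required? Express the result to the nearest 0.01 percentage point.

76.09%

Required annual nominal rate: (1+2.7%)(1+7.0%) − 1 = 9.889%.
Cumulative over 6 years: (1 + 0.09889)^6 − 1 ≈ 0.76086.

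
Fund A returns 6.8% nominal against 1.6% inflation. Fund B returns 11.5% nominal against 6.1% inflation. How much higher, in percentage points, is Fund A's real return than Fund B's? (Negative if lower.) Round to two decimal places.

Fund A real return: 1.068/1.016 − 1 = 5.118%.
Fund B real return: 1.115/1.061 − 1 = 5.090%.
Difference: 5.118 − 5.090 = 0.028 pp.

0.03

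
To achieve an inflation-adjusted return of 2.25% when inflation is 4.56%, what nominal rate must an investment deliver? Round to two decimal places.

By the Fisher equation, 1 + r_nom = (1 + 2.25%)(1 + 4.56%) = 1.0225 × 1.0456 = 1.069126.
So r_nom = 6.9126%.

6.91%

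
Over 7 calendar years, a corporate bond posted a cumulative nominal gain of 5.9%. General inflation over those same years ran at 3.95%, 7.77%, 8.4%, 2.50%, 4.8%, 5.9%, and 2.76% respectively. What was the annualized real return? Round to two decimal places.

Cumulative inflation factor: 1.0395 × 1.0777 × 1.084 × 1.0250 × 1.048 × 1.059 × 1.0276 ≈ 1.41957.
Nominal growth factor: 1.05900. Real growth factor = 1.05900 / 1.41957 ≈ 0.74600.
Annualized: 0.74600^(1/7) − 1 ≈ -0.04100.

-4.10%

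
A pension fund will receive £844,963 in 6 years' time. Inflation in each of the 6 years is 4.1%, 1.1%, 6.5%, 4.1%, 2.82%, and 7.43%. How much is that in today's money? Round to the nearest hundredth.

£655,589.96

Price-level factor over 6 years: 1.041 × 1.011 × 1.065 × 1.041 × 1.0282 × 1.0743 ≈ 1.2888589677.
Purchasing power today: £844,963 divided by that factor.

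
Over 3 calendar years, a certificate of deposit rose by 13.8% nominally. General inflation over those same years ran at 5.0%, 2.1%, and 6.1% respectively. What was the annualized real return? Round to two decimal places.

0.02%

Cumulative inflation factor: 1.050 × 1.021 × 1.061 ≈ 1.13745.
Nominal growth factor: 1.13800. Real growth factor = 1.13800 / 1.13745 ≈ 1.00049.
Annualized: 1.00049^(1/3) − 1 ≈ 0.00016.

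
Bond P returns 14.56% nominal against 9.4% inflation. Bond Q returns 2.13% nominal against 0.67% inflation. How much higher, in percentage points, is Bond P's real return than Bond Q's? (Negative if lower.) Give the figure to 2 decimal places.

3.27

Bond P real return: 1.1456/1.094 − 1 = 4.717%.
Bond Q real return: 1.0213/1.0067 − 1 = 1.450%.
Difference: 4.717 − 1.450 = 3.267 pp.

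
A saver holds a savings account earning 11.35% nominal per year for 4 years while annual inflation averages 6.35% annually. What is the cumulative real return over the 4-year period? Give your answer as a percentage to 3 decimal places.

20.174%

The annual real rate is (1+11.35%)/(1+6.35%) − 1 = 4.7015%.
Compounded over 4 years: (1 + 0.047015)^4 − 1 ≈ 0.20174.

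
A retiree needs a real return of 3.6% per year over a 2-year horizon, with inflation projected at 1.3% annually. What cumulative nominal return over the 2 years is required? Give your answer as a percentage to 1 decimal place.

10.1%

Required annual nominal rate: (1+3.6%)(1+1.3%) − 1 = 4.9468%.
Cumulative over 2 years: (1 + 0.049468)^2 − 1 ≈ 0.10138.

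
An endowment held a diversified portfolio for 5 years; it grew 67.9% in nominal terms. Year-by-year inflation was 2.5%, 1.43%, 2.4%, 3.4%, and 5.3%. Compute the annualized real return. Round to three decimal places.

7.692%

Cumulative inflation factor: 1.025 × 1.0143 × 1.024 × 1.034 × 1.053 ≈ 1.15915.
Nominal growth factor: 1.67900. Real growth factor = 1.67900 / 1.15915 ≈ 1.44848.
Annualized: 1.44848^(1/5) − 1 ≈ 0.07692.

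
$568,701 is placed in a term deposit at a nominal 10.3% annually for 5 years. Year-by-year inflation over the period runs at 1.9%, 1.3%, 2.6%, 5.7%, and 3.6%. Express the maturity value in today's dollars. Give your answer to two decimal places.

$800,563.57

Nominal value at maturity: $568,701 × (1 + 10.3%)^5 ≈ $928,456.49.
Price-level factor over 5 years: 1.019 × 1.013 × 1.026 × 1.057 × 1.036 ≈ 1.1597536095.
Dividing the nominal maturity value by the price-level factor gives the value in today's money.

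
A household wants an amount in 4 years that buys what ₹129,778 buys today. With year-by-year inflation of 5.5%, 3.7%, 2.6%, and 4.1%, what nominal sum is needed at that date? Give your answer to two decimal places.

₹151,645.80

Cumulative price-level factor: 1.055 × 1.037 × 1.026 × 1.041 ≈ 1.1685015863.
Multiplying ₹129,778 by the price-level factor gives the future nominal sum.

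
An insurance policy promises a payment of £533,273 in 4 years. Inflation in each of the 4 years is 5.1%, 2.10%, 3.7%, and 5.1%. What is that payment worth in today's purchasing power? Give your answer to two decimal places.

Price-level factor over 4 years: 1.051 × 1.0210 × 1.037 × 1.051 ≈ 1.1695261330.
Purchasing power today: £533,273 divided by that factor.

£455,973.56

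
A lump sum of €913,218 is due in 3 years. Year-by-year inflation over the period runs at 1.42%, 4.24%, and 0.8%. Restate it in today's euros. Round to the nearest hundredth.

€856,950.87

Price-level factor over 3 years: 1.0142 × 1.0424 × 1.008 ≈ 1.0656596966.
Purchasing power today: €913,218 divided by that factor.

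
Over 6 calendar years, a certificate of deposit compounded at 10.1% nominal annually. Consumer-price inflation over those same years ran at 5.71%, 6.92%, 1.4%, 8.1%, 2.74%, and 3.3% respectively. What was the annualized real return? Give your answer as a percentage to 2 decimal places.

5.19%

Cumulative inflation factor: 1.0571 × 1.0692 × 1.014 × 1.081 × 1.0274 × 1.033 ≈ 1.31486.
Nominal growth factor: 1.78125. Real growth factor = 1.78125 / 1.31486 ≈ 1.35471.
Annualized: 1.35471^(1/6) − 1 ≈ 0.05190.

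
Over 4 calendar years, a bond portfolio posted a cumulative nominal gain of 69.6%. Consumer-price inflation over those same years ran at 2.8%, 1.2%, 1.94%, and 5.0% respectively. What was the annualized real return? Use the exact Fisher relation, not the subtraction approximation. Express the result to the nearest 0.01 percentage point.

11.09%

Cumulative inflation factor: 1.028 × 1.012 × 1.0194 × 1.050 ≈ 1.11354.
Nominal growth factor: 1.69600. Real growth factor = 1.69600 / 1.11354 ≈ 1.52306.
Annualized: 1.52306^(1/4) − 1 ≈ 0.11091.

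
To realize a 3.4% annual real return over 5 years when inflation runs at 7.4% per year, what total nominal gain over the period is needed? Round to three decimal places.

Required annual nominal rate: (1+3.4%)(1+7.4%) − 1 = 11.0516%.
Cumulative over 5 years: (1 + 0.110516)^5 − 1 ≈ 0.68898.

68.898%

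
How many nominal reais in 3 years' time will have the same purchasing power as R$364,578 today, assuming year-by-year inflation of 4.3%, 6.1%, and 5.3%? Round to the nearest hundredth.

R$424,833.27

Cumulative price-level factor: 1.043 × 1.061 × 1.053 = 1.165274019.
Multiplying R$364,578 by the price-level factor gives the future nominal sum.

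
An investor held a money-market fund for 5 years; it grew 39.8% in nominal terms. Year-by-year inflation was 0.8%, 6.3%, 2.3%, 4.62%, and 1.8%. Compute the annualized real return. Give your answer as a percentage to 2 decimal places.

Cumulative inflation factor: 1.008 × 1.063 × 1.023 × 1.0462 × 1.018 ≈ 1.16743.
Nominal growth factor: 1.39800. Real growth factor = 1.39800 / 1.16743 ≈ 1.19750.
Annualized: 1.19750^(1/5) − 1 ≈ 0.03670.

3.67%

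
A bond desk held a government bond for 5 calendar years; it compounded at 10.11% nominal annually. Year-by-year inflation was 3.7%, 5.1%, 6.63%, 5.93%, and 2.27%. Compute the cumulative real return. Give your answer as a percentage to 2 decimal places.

28.56%

Cumulative inflation factor: 1.037 × 1.051 × 1.0663 × 1.0593 × 1.0227 ≈ 1.25901.
Nominal growth factor: 1.61858. Real growth factor = 1.61858 / 1.25901 ≈ 1.28560.
Total real return ≈ 28.5600%.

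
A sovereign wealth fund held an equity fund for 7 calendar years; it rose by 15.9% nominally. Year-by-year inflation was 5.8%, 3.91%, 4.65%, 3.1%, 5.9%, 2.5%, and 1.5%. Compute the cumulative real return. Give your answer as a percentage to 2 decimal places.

Cumulative inflation factor: 1.058 × 1.0391 × 1.0465 × 1.031 × 1.059 × 1.025 × 1.015 ≈ 1.30685.
Nominal growth factor: 1.15900. Real growth factor = 1.15900 / 1.30685 ≈ 0.88686.
Total real return ≈ -11.3137%.

-11.31%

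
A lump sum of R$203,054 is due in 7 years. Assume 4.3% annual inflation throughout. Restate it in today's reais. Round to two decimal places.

R$151,224.23

Price-level factor over 7 years: (1 + 4.3%)^7 ≈ 1.3427345347.
Purchasing power today: R$203,054 divided by that factor.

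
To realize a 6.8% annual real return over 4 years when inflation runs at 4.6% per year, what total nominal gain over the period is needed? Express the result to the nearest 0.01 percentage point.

Required annual nominal rate: (1+6.8%)(1+4.6%) − 1 = 11.7128%.
Cumulative over 4 years: (1 + 0.117128)^4 − 1 ≈ 0.55744.

55.74%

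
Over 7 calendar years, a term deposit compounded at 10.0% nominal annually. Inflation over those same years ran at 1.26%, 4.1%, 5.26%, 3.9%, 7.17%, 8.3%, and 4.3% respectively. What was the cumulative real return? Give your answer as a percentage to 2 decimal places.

Cumulative inflation factor: 1.0126 × 1.041 × 1.0526 × 1.039 × 1.0717 × 1.083 × 1.043 ≈ 1.39558.
Nominal growth factor: 1.94872. Real growth factor = 1.94872 / 1.39558 ≈ 1.39635.
Total real return ≈ 39.6353%.

39.64%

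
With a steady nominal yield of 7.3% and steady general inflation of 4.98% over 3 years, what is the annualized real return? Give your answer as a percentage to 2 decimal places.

With constant rates the annual real return is the same each year: (1+7.3%)/(1+4.98%) − 1 = 0.02210.

2.21%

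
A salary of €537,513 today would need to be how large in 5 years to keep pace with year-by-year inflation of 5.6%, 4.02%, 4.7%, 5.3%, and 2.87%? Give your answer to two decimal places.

Cumulative price-level factor: 1.056 × 1.0402 × 1.047 × 1.053 × 1.0287 ≈ 1.2457891965.
Multiplying €537,513 by the price-level factor gives the future nominal sum.

€669,627.89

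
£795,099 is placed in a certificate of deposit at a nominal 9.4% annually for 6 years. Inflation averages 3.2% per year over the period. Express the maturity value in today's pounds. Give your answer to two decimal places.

Nominal value at maturity: £795,099 × (1 + 9.4%)^6 ≈ £1,363,091.91.
Price-level factor over 6 years: (1 + 3.2%)^6 ≈ 1.2080312910.
Dividing the nominal maturity value by the price-level factor gives the value in today's money.

£1,128,358.11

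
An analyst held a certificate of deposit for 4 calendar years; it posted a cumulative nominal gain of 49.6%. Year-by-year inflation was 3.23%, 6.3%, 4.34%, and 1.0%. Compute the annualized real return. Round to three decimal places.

6.649%

Cumulative inflation factor: 1.0323 × 1.063 × 1.0434 × 1.010 ≈ 1.15641.
Nominal growth factor: 1.49600. Real growth factor = 1.49600 / 1.15641 ≈ 1.29366.
Annualized: 1.29366^(1/4) − 1 ≈ 0.06649.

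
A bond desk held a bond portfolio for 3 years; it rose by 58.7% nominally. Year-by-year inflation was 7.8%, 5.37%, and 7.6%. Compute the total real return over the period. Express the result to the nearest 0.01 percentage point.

29.85%

Cumulative inflation factor: 1.078 × 1.0537 × 1.076 ≈ 1.22222.
Nominal growth factor: 1.58700. Real growth factor = 1.58700 / 1.22222 ≈ 1.29846.
Total real return ≈ 29.8461%.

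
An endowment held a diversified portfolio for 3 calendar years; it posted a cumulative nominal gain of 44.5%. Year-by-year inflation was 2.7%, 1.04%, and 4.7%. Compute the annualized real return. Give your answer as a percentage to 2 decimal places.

Cumulative inflation factor: 1.027 × 1.0104 × 1.047 ≈ 1.08645.
Nominal growth factor: 1.44500. Real growth factor = 1.44500 / 1.08645 ≈ 1.33002.
Annualized: 1.33002^(1/3) − 1 ≈ 0.09973.

9.97%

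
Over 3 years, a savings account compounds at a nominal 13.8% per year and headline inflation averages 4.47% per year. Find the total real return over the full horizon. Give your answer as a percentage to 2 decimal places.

29.26%

The annual real rate is (1+13.8%)/(1+4.47%) − 1 = 8.9308%.
Compounded over 3 years: (1 + 0.089308)^3 − 1 ≈ 0.29256.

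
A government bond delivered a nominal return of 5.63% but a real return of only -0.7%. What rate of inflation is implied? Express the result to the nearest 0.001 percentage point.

6.375%

From (1+r_nom) = (1+r_real)(1+π), we get 1+π = (1 + 5.63%)/(1 − 0.7%) = 1.0563/0.993 ≈ 1.06375.
So π ≈ 6.3746%.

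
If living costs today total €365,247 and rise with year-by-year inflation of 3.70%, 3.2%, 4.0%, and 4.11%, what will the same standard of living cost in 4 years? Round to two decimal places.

Cumulative price-level factor: 1.0370 × 1.032 × 1.040 × 1.0411 ≈ 1.1587353049.
The nominal amount required is €365,247 scaled up by that factor.

€423,224.59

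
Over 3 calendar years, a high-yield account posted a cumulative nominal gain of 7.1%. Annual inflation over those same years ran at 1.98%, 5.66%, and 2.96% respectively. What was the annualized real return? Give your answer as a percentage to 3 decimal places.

Cumulative inflation factor: 1.0198 × 1.0566 × 1.0296 ≈ 1.10942.
Nominal growth factor: 1.07100. Real growth factor = 1.07100 / 1.10942 ≈ 0.96537.
Annualized: 0.96537^(1/3) − 1 ≈ -0.01168.

-1.168%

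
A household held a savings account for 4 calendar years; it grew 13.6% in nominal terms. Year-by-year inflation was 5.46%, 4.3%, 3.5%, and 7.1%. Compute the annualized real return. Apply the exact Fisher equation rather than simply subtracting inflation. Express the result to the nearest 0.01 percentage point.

Cumulative inflation factor: 1.0546 × 1.043 × 1.035 × 1.071 ≈ 1.21928.
Nominal growth factor: 1.13600. Real growth factor = 1.13600 / 1.21928 ≈ 0.93170.
Annualized: 0.93170^(1/4) − 1 ≈ -0.01753.

-1.75%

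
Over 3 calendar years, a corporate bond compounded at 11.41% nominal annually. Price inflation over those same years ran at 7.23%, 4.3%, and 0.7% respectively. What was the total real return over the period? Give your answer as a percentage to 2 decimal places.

Cumulative inflation factor: 1.0723 × 1.043 × 1.007 ≈ 1.12624.
Nominal growth factor: 1.38284. Real growth factor = 1.38284 / 1.12624 ≈ 1.22784.
Total real return ≈ 22.7842%.

22.78%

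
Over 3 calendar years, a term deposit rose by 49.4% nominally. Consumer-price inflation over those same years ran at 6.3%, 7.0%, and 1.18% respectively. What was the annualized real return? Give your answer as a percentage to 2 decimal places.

9.09%

Cumulative inflation factor: 1.063 × 1.070 × 1.0118 ≈ 1.15083.
Nominal growth factor: 1.49400. Real growth factor = 1.49400 / 1.15083 ≈ 1.29819.
Annualized: 1.29819^(1/3) − 1 ≈ 0.09089.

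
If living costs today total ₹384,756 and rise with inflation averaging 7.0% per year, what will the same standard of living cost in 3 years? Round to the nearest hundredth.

₹471,342.64

Cumulative price-level factor: (1+7.0%)^3 = 1.225043.
The nominal amount required is ₹384,756 scaled up by that factor.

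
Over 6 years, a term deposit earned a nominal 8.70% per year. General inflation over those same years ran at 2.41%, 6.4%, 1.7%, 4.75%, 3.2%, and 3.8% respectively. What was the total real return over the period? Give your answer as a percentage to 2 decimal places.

32.66%

Cumulative inflation factor: 1.0241 × 1.064 × 1.017 × 1.0475 × 1.032 × 1.038 ≈ 1.24347.
Nominal growth factor: 1.64959. Real growth factor = 1.64959 / 1.24347 ≈ 1.32660.
Total real return ≈ 32.6604%.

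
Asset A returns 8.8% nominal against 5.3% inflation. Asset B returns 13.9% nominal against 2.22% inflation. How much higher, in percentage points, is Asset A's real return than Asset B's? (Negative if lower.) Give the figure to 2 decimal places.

Asset A real return: 1.088/1.053 − 1 = 3.324%.
Asset B real return: 1.139/1.0222 − 1 = 11.426%.
Difference: 3.324 − 11.426 = -8.102 pp.

-8.10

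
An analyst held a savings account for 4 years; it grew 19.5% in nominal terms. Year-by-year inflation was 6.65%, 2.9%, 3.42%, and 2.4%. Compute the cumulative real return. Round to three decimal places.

Cumulative inflation factor: 1.0665 × 1.029 × 1.0342 × 1.024 ≈ 1.16220.
Nominal growth factor: 1.19500. Real growth factor = 1.19500 / 1.16220 ≈ 1.02822.
Total real return ≈ 2.8223%.

2.822%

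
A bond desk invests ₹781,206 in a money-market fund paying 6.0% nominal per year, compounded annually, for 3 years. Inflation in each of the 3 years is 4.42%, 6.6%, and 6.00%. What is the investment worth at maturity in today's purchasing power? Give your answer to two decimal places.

Nominal value at maturity: ₹781,206 × (1 + 6.0%)^3 ≈ ₹930,428.85.
Price-level factor over 3 years: 1.0442 × 1.066 × 1.0600 = 1.179904232.
The maturity value deflated by that factor is the answer in today's purchasing power.

₹788,563.02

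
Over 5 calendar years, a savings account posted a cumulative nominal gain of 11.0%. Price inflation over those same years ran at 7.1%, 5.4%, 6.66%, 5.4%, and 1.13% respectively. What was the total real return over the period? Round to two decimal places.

-13.51%

Cumulative inflation factor: 1.071 × 1.054 × 1.0666 × 1.054 × 1.0113 ≈ 1.28337.
Nominal growth factor: 1.11000. Real growth factor = 1.11000 / 1.28337 ≈ 0.86491.
Total real return ≈ -13.5090%.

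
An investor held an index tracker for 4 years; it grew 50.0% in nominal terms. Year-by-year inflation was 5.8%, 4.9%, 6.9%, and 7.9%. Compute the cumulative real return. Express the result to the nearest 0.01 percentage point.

17.17%

Cumulative inflation factor: 1.058 × 1.049 × 1.069 × 1.079 ≈ 1.28015.
Nominal growth factor: 1.50000. Real growth factor = 1.50000 / 1.28015 ≈ 1.17174.
Total real return ≈ 17.1739%.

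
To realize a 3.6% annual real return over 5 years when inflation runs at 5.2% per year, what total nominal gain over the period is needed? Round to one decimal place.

53.8%

Required annual nominal rate: (1+3.6%)(1+5.2%) − 1 = 8.9872%.
Cumulative over 5 years: (1 + 0.089872)^5 − 1 ≈ 0.53772.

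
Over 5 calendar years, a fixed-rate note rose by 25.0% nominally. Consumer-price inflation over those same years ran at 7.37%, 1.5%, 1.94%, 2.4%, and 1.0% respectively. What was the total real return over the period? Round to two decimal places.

Cumulative inflation factor: 1.0737 × 1.015 × 1.0194 × 1.024 × 1.010 ≈ 1.14899.
Nominal growth factor: 1.25000. Real growth factor = 1.25000 / 1.14899 ≈ 1.08792.
Total real return ≈ 8.7915%.

8.79%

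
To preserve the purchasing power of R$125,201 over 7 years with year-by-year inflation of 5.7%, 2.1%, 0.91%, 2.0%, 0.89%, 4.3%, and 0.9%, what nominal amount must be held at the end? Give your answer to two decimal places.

Cumulative price-level factor: 1.057 × 1.021 × 1.0091 × 1.020 × 1.0089 × 1.043 × 1.009 ≈ 1.1793934297.
The nominal amount required is R$125,201 scaled up by that factor.

R$147,661.24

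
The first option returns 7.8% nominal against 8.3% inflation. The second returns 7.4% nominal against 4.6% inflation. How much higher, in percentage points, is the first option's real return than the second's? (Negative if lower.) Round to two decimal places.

The first option real return: 1.078/1.083 − 1 = -0.462%.
The second real return: 1.074/1.046 − 1 = 2.677%.
Difference: -0.462 − 2.677 = -3.139 pp.

-3.14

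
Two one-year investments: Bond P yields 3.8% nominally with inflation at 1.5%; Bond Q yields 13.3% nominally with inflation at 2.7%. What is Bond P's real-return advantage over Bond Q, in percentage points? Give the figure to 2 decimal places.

-8.06

Bond P real return: 1.038/1.015 − 1 = 2.266%.
Bond Q real return: 1.133/1.027 − 1 = 10.321%.
Difference: 2.266 − 10.321 = -8.055 pp.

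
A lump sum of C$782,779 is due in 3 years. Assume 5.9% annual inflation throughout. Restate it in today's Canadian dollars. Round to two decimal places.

C$659,099.96

Price-level factor over 3 years: (1 + 5.9%)^3 = 1.187648379.
Purchasing power today: C$782,779 divided by that factor.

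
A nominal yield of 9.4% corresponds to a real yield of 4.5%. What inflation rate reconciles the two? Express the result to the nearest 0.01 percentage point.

4.69%

From (1+r_nom) = (1+r_real)(1+π), we get 1+π = (1 + 9.4%)/(1 + 4.5%) = 1.094/1.045 ≈ 1.04689.
So π ≈ 4.6890%.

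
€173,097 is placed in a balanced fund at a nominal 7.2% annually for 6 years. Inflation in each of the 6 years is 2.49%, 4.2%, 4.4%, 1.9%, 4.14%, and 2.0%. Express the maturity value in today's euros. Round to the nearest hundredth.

€217,679.04

Nominal value at maturity: €173,097 × (1 + 7.2%)^6 ≈ €262,698.90.
Price-level factor over 6 years: 1.0249 × 1.042 × 1.044 × 1.019 × 1.0414 × 1.020 ≈ 1.2068176129.
The maturity value deflated by that factor is the answer in today's purchasing power.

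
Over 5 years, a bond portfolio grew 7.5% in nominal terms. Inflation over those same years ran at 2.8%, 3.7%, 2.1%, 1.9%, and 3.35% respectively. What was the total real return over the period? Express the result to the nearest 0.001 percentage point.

Cumulative inflation factor: 1.028 × 1.037 × 1.021 × 1.019 × 1.0335 ≈ 1.14626.
Nominal growth factor: 1.07500. Real growth factor = 1.07500 / 1.14626 ≈ 0.93783.
Total real return ≈ -6.2166%.

-6.217%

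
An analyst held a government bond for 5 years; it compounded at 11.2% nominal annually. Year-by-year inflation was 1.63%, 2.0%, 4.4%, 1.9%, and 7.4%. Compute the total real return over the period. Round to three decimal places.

43.557%

Cumulative inflation factor: 1.0163 × 1.020 × 1.044 × 1.019 × 1.074 ≈ 1.18441.
Nominal growth factor: 1.70029. Real growth factor = 1.70029 / 1.18441 ≈ 1.43557.
Total real return ≈ 43.5565%.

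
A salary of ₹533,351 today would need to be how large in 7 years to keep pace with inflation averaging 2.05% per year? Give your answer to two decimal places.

Cumulative price-level factor: (1+2.05%)^7 ≈ 1.1526330373.
The nominal amount required is ₹533,351 scaled up by that factor.

₹614,757.98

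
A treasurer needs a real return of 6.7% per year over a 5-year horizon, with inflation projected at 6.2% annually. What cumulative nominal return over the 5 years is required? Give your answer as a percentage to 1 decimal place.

Required annual nominal rate: (1+6.7%)(1+6.2%) − 1 = 13.3154%.
Cumulative over 5 years: (1 + 0.133154)^5 − 1 ≈ 0.86829.

86.8%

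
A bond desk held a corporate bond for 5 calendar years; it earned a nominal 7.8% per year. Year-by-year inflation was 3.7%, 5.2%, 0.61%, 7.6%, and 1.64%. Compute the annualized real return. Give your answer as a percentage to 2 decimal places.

Cumulative inflation factor: 1.037 × 1.052 × 1.0061 × 1.076 × 1.0164 ≈ 1.20036.
Nominal growth factor: 1.45577. Real growth factor = 1.45577 / 1.20036 ≈ 1.21278.
Annualized: 1.21278^(1/5) − 1 ≈ 0.03934.

3.93%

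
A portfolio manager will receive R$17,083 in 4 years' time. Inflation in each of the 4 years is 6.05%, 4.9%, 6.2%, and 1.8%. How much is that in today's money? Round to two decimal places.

Price-level factor over 4 years: 1.0605 × 1.049 × 1.062 × 1.018 ≈ 1.2027031704.
Purchasing power today: R$17,083 divided by that factor.

R$14,203.84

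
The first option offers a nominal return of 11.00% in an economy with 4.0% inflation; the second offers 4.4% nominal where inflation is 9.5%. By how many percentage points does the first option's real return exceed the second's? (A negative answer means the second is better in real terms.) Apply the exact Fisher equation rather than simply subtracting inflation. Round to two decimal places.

11.39

The first option real return: 1.1100/1.040 − 1 = 6.731%.
The second real return: 1.044/1.095 − 1 = -4.658%.
Difference: 6.731 − (-4.658) = 11.389 pp.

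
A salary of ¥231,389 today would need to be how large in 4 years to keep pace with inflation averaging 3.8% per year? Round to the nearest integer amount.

Cumulative price-level factor: (1+3.8%)^4 ≈ 1.1608855731.
Multiplying ¥231,389 by the price-level factor gives the future nominal sum.

¥268,616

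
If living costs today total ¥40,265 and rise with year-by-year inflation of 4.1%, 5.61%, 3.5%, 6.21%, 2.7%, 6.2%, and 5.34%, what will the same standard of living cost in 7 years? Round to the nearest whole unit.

Cumulative price-level factor: 1.041 × 1.0561 × 1.035 × 1.0621 × 1.027 × 1.062 × 1.0534 ≈ 1.3885125362.
Multiplying ¥40,265 by the price-level factor gives the future nominal sum.

¥55,908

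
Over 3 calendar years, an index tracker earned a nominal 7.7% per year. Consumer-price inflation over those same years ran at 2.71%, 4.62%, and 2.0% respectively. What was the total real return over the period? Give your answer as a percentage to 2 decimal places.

Cumulative inflation factor: 1.0271 × 1.0462 × 1.020 ≈ 1.09604.
Nominal growth factor: 1.24924. Real growth factor = 1.24924 / 1.09604 ≈ 1.13978.
Total real return ≈ 13.9776%.

13.98%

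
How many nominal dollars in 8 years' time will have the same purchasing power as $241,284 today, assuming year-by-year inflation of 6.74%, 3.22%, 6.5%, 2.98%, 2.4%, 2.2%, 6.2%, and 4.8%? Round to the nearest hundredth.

Cumulative price-level factor: 1.0674 × 1.0322 × 1.065 × 1.0298 × 1.024 × 1.022 × 1.062 × 1.048 ≈ 1.4074410066.
Multiplying $241,284 by the price-level factor gives the future nominal sum.

$339,593.00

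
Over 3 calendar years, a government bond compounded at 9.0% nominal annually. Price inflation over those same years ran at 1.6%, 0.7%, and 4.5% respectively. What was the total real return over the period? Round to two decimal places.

Cumulative inflation factor: 1.016 × 1.007 × 1.045 ≈ 1.06915.
Nominal growth factor: 1.29503. Real growth factor = 1.29503 / 1.06915 ≈ 1.21127.
Total real return ≈ 21.1267%.

21.13%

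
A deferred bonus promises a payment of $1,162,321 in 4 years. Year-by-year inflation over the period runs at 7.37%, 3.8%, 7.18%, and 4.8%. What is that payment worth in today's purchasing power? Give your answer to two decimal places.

Price-level factor over 4 years: 1.0737 × 1.038 × 1.0718 × 1.048 ≈ 1.2518587867.
Purchasing power today: $1,162,321 divided by that factor.

$928,476.13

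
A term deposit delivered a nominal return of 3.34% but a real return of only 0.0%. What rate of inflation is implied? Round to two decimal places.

From (1+r_nom) = (1+r_real)(1+π), we get 1+π = (1 + 3.34%)/(1 + 0.0%) = 1.0334/1.000 ≈ 1.03340.
So π ≈ 3.3400%.

3.34%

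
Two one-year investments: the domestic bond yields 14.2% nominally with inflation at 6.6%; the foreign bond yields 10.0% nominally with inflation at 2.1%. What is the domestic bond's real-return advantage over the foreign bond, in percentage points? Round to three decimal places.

The domestic bond real return: 1.142/1.066 − 1 = 7.1295%.
The foreign bond real return: 1.100/1.021 − 1 = 7.7375%.
Difference: 7.1295 − 7.7375 = -0.6080 pp.

-0.608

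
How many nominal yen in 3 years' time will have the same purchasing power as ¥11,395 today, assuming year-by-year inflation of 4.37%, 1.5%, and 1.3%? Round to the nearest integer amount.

Cumulative price-level factor: 1.0437 × 1.015 × 1.013 = 1.0731271215.
The nominal amount required is ¥11,395 scaled up by that factor.

¥12,228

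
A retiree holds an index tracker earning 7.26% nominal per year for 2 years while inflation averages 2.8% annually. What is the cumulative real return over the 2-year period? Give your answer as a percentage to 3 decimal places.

8.865%

The annual real rate is (1+7.26%)/(1+2.8%) − 1 = 4.3385%.
Compounded over 2 years: (1 + 0.043385)^2 − 1 ≈ 0.08865.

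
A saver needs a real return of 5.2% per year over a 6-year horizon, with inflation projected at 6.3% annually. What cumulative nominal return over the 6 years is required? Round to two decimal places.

Required annual nominal rate: (1+5.2%)(1+6.3%) − 1 = 11.8276%.
Cumulative over 6 years: (1 + 0.118276)^6 − 1 ≈ 0.95566.

95.57%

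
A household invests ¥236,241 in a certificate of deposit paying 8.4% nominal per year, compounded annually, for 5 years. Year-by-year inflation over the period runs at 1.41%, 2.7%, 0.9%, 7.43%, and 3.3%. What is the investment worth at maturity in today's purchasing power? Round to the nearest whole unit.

¥303,203

Nominal value at maturity: ¥236,241 × (1 + 8.4%)^5 ≈ ¥353,591.
Price-level factor over 5 years: 1.0141 × 1.027 × 1.009 × 1.0743 × 1.033 ≈ 1.1661872523.
The maturity value deflated by that factor is the answer in today's purchasing power.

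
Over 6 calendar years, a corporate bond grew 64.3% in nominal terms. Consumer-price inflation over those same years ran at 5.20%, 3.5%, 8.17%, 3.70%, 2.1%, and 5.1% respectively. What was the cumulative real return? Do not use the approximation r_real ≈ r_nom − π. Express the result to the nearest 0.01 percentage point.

25.36%

Cumulative inflation factor: 1.0520 × 1.035 × 1.0817 × 1.0370 × 1.021 × 1.051 ≈ 1.31060.
Nominal growth factor: 1.64300. Real growth factor = 1.64300 / 1.31060 ≈ 1.25362.
Total real return ≈ 25.3624%.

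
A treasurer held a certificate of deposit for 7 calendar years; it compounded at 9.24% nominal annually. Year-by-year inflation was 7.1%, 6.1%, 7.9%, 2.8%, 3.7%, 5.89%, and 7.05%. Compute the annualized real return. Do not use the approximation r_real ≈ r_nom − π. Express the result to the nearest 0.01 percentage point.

Cumulative inflation factor: 1.071 × 1.061 × 1.079 × 1.028 × 1.037 × 1.0589 × 1.0705 ≈ 1.48163.
Nominal growth factor: 1.85640. Real growth factor = 1.85640 / 1.48163 ≈ 1.25295.
Annualized: 1.25295^(1/7) − 1 ≈ 0.03274.

3.27%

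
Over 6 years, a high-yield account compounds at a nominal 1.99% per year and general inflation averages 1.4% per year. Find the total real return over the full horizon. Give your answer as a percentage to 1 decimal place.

3.5%

The annual real rate is (1+1.99%)/(1+1.4%) − 1 = 0.5819%.
Compounded over 6 years: (1 + 0.005819)^6 − 1 ≈ 0.03542.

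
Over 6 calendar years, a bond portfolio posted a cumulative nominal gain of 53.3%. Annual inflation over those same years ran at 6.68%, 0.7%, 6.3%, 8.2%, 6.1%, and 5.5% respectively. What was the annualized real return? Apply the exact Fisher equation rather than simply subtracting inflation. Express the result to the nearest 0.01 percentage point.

Cumulative inflation factor: 1.0668 × 1.007 × 1.063 × 1.082 × 1.061 × 1.055 ≈ 1.38306.
Nominal growth factor: 1.53300. Real growth factor = 1.53300 / 1.38306 ≈ 1.10841.
Annualized: 1.10841^(1/6) − 1 ≈ 0.01730.

1.73%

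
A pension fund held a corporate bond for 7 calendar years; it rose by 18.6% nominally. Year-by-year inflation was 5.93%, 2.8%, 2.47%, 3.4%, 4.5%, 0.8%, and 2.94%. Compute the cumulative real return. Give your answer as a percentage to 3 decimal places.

-5.203%

Cumulative inflation factor: 1.0593 × 1.028 × 1.0247 × 1.034 × 1.045 × 1.008 × 1.0294 ≈ 1.25110.
Nominal growth factor: 1.18600. Real growth factor = 1.18600 / 1.25110 ≈ 0.94797.
Total real return ≈ -5.2031%.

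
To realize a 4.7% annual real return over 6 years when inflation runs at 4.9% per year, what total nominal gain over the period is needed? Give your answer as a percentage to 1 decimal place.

75.5%

Required annual nominal rate: (1+4.7%)(1+4.9%) − 1 = 9.8303%.
Cumulative over 6 years: (1 + 0.098303)^6 − 1 ≈ 0.75523.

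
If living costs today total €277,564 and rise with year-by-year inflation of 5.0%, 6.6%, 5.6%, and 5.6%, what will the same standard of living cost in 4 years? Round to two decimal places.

€346,447.54

Cumulative price-level factor: 1.050 × 1.066 × 1.056 × 1.056 = 1.2481717248.
The nominal amount required is €277,564 scaled up by that factor.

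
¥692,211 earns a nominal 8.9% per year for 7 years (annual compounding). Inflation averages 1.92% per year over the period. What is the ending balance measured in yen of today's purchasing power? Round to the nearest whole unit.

¥1,100,570

Nominal value at maturity: ¥692,211 × (1 + 8.9%)^7 ≈ ¥1,257,285.
Price-level factor over 7 years: (1 + 1.92%)^7 ≈ 1.1423939776.
Dividing the nominal maturity value by the price-level factor gives the value in today's money.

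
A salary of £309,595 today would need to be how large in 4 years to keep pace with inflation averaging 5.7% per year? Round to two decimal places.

£386,450.51

Cumulative price-level factor: (1+5.7%)^4 ≈ 1.2482453280.
Multiplying £309,595 by the price-level factor gives the future nominal sum.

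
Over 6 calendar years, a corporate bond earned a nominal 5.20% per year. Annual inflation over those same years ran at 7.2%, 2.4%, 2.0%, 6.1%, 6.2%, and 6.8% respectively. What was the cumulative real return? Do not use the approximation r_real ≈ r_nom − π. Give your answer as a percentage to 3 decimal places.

0.598%

Cumulative inflation factor: 1.072 × 1.024 × 1.020 × 1.061 × 1.062 × 1.068 ≈ 1.34743.
Nominal growth factor: 1.35548. Real growth factor = 1.35548 / 1.34743 ≈ 1.00598.
Total real return ≈ 0.5978%.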